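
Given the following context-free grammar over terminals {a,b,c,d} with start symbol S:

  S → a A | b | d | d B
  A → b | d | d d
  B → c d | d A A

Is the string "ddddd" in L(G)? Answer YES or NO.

Convert to CNF:
  S -> T0 B | T2 A | b | d
  A -> T0 T0 | b | d
  B -> T0 X3 | T1 T0
  T0 -> d
  T1 -> c
  T2 -> a
  X3 -> A A

CYK fill:
  T[0,0] 'd' = {A,S,T0}  orig:{A,S}
  T[1,1] 'd' = {A,S,T0}  orig:{A,S}
  T[2,2] 'd' = {A,S,T0}  orig:{A,S}
  T[3,3] 'd' = {A,S,T0}  orig:{A,S}
  T[4,4] 'd' = {A,S,T0}  orig:{A,S}
  T[0,1] 'dd' = {A,X3}  orig:{A}
  T[1,2] 'dd' = {A,X3}  orig:{A}
  T[2,3] 'dd' = {A,X3}  orig:{A}
  T[3,4] 'dd' = {A,X3}  orig:{A}
  T[0,2] 'ddd' = {B,X3}  orig:{B}
  T[1,3] 'ddd' = {B,X3}  orig:{B}
  T[2,4] 'ddd' = {B,X3}  orig:{B}
  T[0,3] 'dddd' = {B,S,X3}  orig:{B,S}
  T[1,4] 'dddd' = {B,S,X3}  orig:{B,S}
  T[0,4] 'ddddd' = {B,S}

S ∈ T[0,4] ⇒ YES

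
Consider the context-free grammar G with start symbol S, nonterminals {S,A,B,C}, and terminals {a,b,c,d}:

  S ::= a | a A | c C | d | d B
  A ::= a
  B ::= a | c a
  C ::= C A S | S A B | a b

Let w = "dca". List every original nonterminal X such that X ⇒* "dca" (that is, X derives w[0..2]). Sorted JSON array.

Convert to CNF:
  S -> T0 C | T1 A | T3 B | a | d
  A -> a
  B -> T0 T1 | a
  C -> C X4 | S X5 | T1 T2
  T0 -> c
  T1 -> a
  T2 -> b
  T3 -> d
  X4 -> A S
  X5 -> A B

Fill CYK table bottom-up, restricted to cells inside w[0..2]:
  cell(0,0) d: {S,T3}  orig:{S}
  cell(1,1) c: {T0}  orig:{}
  cell(2,2) a: {A,B,S,T1}  orig:{A,B,S}
  cell(0,1) dc: ∅
  cell(1,2) ca: {B}
  cell(0,2) dca: {S}

Original NTs in T[0,2] deriving "dca": ["S"]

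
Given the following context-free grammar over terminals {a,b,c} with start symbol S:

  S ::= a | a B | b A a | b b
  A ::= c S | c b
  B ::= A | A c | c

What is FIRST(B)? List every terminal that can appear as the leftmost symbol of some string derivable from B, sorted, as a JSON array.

FIRST sets, iterate to fixpoint:
iter 1:
  A via A→c S: +{c}
  B via B→A: +{c}
  S via S→a: +{a}
  S via S→b A a: +{b}
  FIRST(S)={a,b}  FIRST(A)={c}  FIRST(B)={c}
iter 2: — fixpoint
  FIRST(S)={a,b}  FIRST(A)={c}  FIRST(B)={c}

FIRST(B) = ["c"]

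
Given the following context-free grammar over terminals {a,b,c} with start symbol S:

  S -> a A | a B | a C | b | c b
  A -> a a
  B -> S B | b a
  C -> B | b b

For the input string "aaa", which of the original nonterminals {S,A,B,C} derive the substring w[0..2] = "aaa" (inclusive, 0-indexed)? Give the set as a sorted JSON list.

Convert to CNF:
  S -> T0 A | T0 B | T0 C | T2 T1 | b
  A -> T0 T0
  B -> S B | T1 T0
  C -> S B | T1 T0 | T1 T1
  T0 -> a
  T1 -> b
  T2 -> c

CYK table (by increasing span) — only the sub-triangle for w[0..2]:
  T[0,0] 'a' = {T0}  orig:{}
  T[1,1] 'a' = {T0}  orig:{}
  T[2,2] 'a' = {T0}  orig:{}
  T[0,1] 'aa' = {A}
  T[1,2] 'aa' = {A}
  T[0,2] 'aaa' = {S}

Original NTs in T[0,2] deriving "aaa": ["S"]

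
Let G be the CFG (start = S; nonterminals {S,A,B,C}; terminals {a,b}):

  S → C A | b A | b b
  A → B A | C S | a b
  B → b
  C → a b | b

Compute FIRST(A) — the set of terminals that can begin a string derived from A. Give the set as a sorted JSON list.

FIRST iteration:
iter 1:
  A via A→a b: +{a}
  B via B→b: +{b}
  C via C→a b: +{a}
  C via C→b: +{b}
  S via S→C A: +{a,b}
  FIRST[S]={a,b}  FIRST[A]={a}  FIRST[B]={b}  FIRST[C]={a,b}
iter 2:
  A via A→B A: +{b}
  FIRST[S]={a,b}  FIRST[A]={a,b}  FIRST[B]={b}  FIRST[C]={a,b}
iter 3: — fixpoint
  FIRST[S]={a,b}  FIRST[A]={a,b}  FIRST[B]={b}  FIRST[C]={a,b}

FIRST(A) = ["a", "b"]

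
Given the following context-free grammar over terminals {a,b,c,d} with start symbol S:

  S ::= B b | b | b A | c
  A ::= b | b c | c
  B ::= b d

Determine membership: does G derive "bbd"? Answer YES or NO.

CNF form of G:
  S -> B T0 | T0 A | b | c
  A -> T0 T1 | b | c
  B -> T0 T2
  T0 -> b
  T1 -> c
  T2 -> d

CYK table (by increasing span):
  cell(0,0) b: {A,S,T0}  orig:{A,S}
  cell(1,1) b: {A,S,T0}  orig:{A,S}
  cell(2,2) d: {T2}  orig:{}
  cell(0,1) bb: {S}
  cell(1,2) bd: {B}
  cell(0,2) bbd: ∅

S ∉ T[0,2] ⇒ NO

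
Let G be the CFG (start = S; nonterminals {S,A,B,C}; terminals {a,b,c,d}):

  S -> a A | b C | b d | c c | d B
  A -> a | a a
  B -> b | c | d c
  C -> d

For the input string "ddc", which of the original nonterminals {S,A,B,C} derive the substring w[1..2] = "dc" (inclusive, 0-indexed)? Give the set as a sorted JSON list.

CNF form of G:
  S -> T0 A | T1 B | T2 T2 | T3 C | T3 T1
  A -> T0 T0 | a
  B -> T1 T2 | b | c
  C -> d
  T0 -> a
  T1 -> d
  T2 -> c
  T3 -> b

Fill CYK table bottom-up (cells [i..j] with 1 ≤ i ≤ j ≤ 2 only):
  cell(1,1) d: {C,T1}  orig:{C}
  cell(2,2) c: {B,T2}  orig:{B}
  cell(1,2) dc: {B,S}

Original NTs in T[1,2] deriving "dc": ["B", "S"]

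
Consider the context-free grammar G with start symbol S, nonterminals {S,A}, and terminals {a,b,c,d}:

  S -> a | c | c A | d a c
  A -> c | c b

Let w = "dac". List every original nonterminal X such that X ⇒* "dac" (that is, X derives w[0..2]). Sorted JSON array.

CNF form of G:
  S -> T0 A | T2 X4 | a | c
  A -> T0 T1 | c
  T0 -> c
  T1 -> b
  T2 -> d
  T3 -> a
  X4 -> T3 T0

Fill CYK table bottom-up — only the sub-triangle for w[0..2]:
  cell(0,0) d: {T2}  orig:{}
  cell(1,1) a: {S,T3}  orig:{S}
  cell(2,2) c: {A,S,T0}  orig:{A,S}
  cell(0,1) da: ∅
  cell(1,2) ac: {X4}  orig:{}
  cell(0,2) dac: {S}

Original NTs in T[0,2] deriving "dac": ["S"]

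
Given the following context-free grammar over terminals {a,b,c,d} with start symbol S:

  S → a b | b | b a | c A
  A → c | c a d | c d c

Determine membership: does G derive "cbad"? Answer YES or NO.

CNF form of G:
  S -> T0 A | T1 T3 | T3 T1 | b
  A -> T0 X4 | T0 X5 | c
  T0 -> c
  T1 -> a
  T2 -> d
  T3 -> b
  X4 -> T1 T2
  X5 -> T2 T0

Fill CYK table bottom-up:
  T[0,0] 'c' = {A,T0}  orig:{A}
  T[1,1] 'b' = {S,T3}  orig:{S}
  T[2,2] 'a' = {T1}  orig:{}
  T[3,3] 'd' = {T2}  orig:{}
  T[0,1] 'cb' = ∅
  T[1,2] 'ba' = {S}
  T[2,3] 'ad' = {X4}  orig:{}
  T[0,2] 'cba' = ∅
  T[1,3] 'bad' = ∅
  T[0,3] 'cbad' = ∅

S ∉ T[0,3] ⇒ NO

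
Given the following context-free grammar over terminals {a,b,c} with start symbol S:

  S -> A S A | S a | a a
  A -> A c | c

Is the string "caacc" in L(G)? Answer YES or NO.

Convert to CNF:
  S -> A X2 | S T1 | T1 T1
  A -> A T0 | c
  T0 -> c
  T1 -> a
  X2 -> S A

Fill CYK table bottom-up:
  cell(0,0) c: {A,T0}  orig:{A}
  cell(1,1) a: {T1}  orig:{}
  cell(2,2) a: {T1}  orig:{}
  cell(3,3) c: {A,T0}  orig:{A}
  cell(4,4) c: {A,T0}  orig:{A}
  cell(0,1) ca: ∅
  cell(1,2) aa: {S}
  cell(2,3) ac: ∅
  cell(3,4) cc: {A}
  cell(0,2) caa: ∅
  cell(1,3) aac: {X2}  orig:{}
  cell(2,4) acc: ∅
  cell(0,3) caac: {S}
  cell(1,4) aacc: {X2}  orig:{}
  cell(0,4) caacc: {S,X2}  orig:{S}

S ∈ T[0,4] ⇒ YES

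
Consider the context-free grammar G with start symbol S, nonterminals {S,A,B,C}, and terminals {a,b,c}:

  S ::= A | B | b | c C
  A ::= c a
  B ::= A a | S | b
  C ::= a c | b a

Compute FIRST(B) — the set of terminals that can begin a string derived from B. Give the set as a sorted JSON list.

FIRST sets, iterate to fixpoint:
iter 1:
  A via A→c a: +{c}
  B via B→A a: +{c}
  B via B→b: +{b}
  C via C→a c: +{a}
  C via C→b a: +{b}
  S via S→A: +{c}
  S via S→B: +{b}
  FIRST[S]={b,c}  FIRST[A]={c}  FIRST[B]={b,c}  FIRST[C]={a,b}
iter 2: (no change)
  FIRST[S]={b,c}  FIRST[A]={c}  FIRST[B]={b,c}  FIRST[C]={a,b}

FIRST(B) = ["b", "c"]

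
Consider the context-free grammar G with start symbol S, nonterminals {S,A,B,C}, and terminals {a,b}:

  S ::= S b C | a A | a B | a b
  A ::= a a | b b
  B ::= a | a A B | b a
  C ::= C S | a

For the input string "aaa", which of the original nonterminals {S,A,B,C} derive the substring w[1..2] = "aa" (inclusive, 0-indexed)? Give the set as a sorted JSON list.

CNF form of G:
  S -> S X3 | T0 A | T0 B | T0 T1
  A -> T0 T0 | T1 T1
  B -> T0 X2 | T1 T0 | a
  C -> C S | a
  T0 -> a
  T1 -> b
  X2 -> A B
  X3 -> T1 C

CYK table (by increasing span), restricted to cells inside w[1..2]:
  T[1,1] 'a' = {B,C,T0}  orig:{B,C}
  T[2,2] 'a' = {B,C,T0}  orig:{B,C}
  T[1,2] 'aa' = {A,S}

Original NTs in T[1,2] deriving "aa": ["A", "S"]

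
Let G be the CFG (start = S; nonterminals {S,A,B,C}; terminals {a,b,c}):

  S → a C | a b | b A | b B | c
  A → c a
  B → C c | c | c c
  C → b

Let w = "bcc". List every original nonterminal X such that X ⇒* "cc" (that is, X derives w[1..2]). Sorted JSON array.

Convert to CNF:
  S -> T1 C | T1 T2 | T2 A | T2 B | c
  A -> T0 T1
  B -> C T0 | T0 T0 | c
  C -> b
  T0 -> c
  T1 -> a
  T2 -> b

CYK table (by increasing span), restricted to cells inside w[1..2]:
  cell(1,1) c: {B,S,T0}  orig:{B,S}
  cell(2,2) c: {B,S,T0}  orig:{B,S}
  cell(1,2) cc: {B}

Original NTs in T[1,2] deriving "cc": ["B"]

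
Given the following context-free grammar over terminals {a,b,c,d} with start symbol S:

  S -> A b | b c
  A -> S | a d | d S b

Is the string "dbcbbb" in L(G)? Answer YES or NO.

Convert to CNF:
  S -> A T0 | T0 T3
  A -> A T0 | T0 T3 | T1 T2 | T2 X4
  T0 -> b
  T1 -> a
  T2 -> d
  T3 -> c
  X4 -> S T0

CYK table (by increasing span):
  [0..0]={T2}  "d"  orig:{}
  [1..1]={T0}  "b"  orig:{}
  [2..2]={T3}  "c"  orig:{}
  [3..3]={T0}  "b"  orig:{}
  [4..4]={T0}  "b"  orig:{}
  [5..5]={T0}  "b"  orig:{}
  [0..1]=∅  "db"
  [1..2]={A,S}  "bc"
  [2..3]=∅  "cb"
  [3..4]=∅  "bb"
  [4..5]=∅  "bb"
  [0..2]=∅  "dbc"
  [1..3]={A,S,X4}  "bcb"  orig:{A,S}
  [2..4]=∅  "cbb"
  [3..5]=∅  "bbb"
  [0..3]={A}  "dbcb"
  [1..4]={A,S,X4}  "bcbb"  orig:{A,S}
  [2..5]=∅  "cbbb"
  [0..4]={A,S}  "dbcbb"
  [1..5]={A,S,X4}  "bcbbb"  orig:{A,S}
  [0..5]={A,S,X4}  "dbcbbb"  orig:{A,S}

S ∈ T[0,5] ⇒ YES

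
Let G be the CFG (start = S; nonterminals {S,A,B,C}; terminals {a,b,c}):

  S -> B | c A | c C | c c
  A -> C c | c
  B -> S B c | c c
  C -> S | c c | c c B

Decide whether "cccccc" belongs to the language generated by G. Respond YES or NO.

CNF form of G:
  S -> S X4 | T0 A | T0 C | T0 T0
  A -> C T0 | c
  B -> S X1 | T0 T0
  C -> S X2 | T0 A | T0 C | T0 T0 | T0 X3
  T0 -> c
  X1 -> B T0
  X2 -> B T0
  X3 -> T0 B
  X4 -> B T0

CYK table (by increasing span):
  [0..0]={A,T0}  "c"  orig:{A}
  [1..1]={A,T0}  "c"  orig:{A}
  [2..2]={A,T0}  "c"  orig:{A}
  [3..3]={A,T0}  "c"  orig:{A}
  [4..4]={A,T0}  "c"  orig:{A}
  [5..5]={A,T0}  "c"  orig:{A}
  [0..1]={B,C,S}  "cc"
  [1..2]={B,C,S}  "cc"
  [2..3]={B,C,S}  "cc"
  [3..4]={B,C,S}  "cc"
  [4..5]={B,C,S}  "cc"
  [0..2]={A,C,S,X1,X2,X3,X4}  "ccc"  orig:{A,C,S}
  [1..3]={A,C,S,X1,X2,X3,X4}  "ccc"  orig:{A,C,S}
  [2..4]={A,C,S,X1,X2,X3,X4}  "ccc"  orig:{A,C,S}
  [3..5]={A,C,S,X1,X2,X3,X4}  "ccc"  orig:{A,C,S}
  [0..3]={A,C,S}  "cccc"
  [1..4]={A,C,S}  "cccc"
  [2..5]={A,C,S}  "cccc"
  [0..4]={A,B,C,S}  "ccccc"
  [1..5]={A,B,C,S}  "ccccc"
  [0..5]={A,B,C,S,X1,X2,X3,X4}  "cccccc"  orig:{A,B,C,S}

S ∈ T[0,5] ⇒ YES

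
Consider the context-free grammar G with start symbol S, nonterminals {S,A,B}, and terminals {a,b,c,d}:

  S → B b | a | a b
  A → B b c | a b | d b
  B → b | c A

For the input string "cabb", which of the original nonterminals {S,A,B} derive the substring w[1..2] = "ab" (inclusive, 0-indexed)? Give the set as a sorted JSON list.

Convert to CNF:
  S -> B T0 | T2 T0 | a
  A -> B X4 | T2 T0 | T3 T0
  B -> T1 A | b
  T0 -> b
  T1 -> c
  T2 -> a
  T3 -> d
  X4 -> T0 T1

CYK fill (cells [i..j] with 1 ≤ i ≤ j ≤ 2 only):
  [1..1]={S,T2}  "a"  orig:{S}
  [2..2]={B,T0}  "b"  orig:{B}
  [1..2]={A,S}  "ab"

Original NTs in T[1,2] deriving "ab": ["A", "S"]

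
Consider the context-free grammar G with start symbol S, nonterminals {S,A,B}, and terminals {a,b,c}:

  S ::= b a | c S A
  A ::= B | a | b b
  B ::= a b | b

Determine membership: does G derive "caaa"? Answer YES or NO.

CNF form of G:
  S -> T1 T0 | T2 X3
  A -> T0 T1 | T1 T1 | a | b
  B -> T0 T1 | b
  T0 -> a
  T1 -> b
  T2 -> c
  X3 -> S A

CYK fill:
  cell(0,0) c: {T2}  orig:{}
  cell(1,1) a: {A,T0}  orig:{A}
  cell(2,2) a: {A,T0}  orig:{A}
  cell(3,3) a: {A,T0}  orig:{A}
  cell(0,1) ca: ∅
  cell(1,2) aa: ∅
  cell(2,3) aa: ∅
  cell(0,2) caa: ∅
  cell(1,3) aaa: ∅
  cell(0,3) caaa: ∅

S ∉ T[0,3] ⇒ NO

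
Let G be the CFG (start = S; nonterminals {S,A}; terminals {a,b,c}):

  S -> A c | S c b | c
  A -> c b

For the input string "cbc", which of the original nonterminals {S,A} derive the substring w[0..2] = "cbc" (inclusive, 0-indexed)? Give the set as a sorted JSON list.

CNF form of G:
  S -> A T0 | S X2 | c
  A -> T0 T1
  T0 -> c
  T1 -> b
  X2 -> T0 T1

CYK table (by increasing span) (cells [i..j] with 0 ≤ i ≤ j ≤ 2 only):
  [0..0]={S,T0}  "c"  orig:{S}
  [1..1]={T1}  "b"  orig:{}
  [2..2]={S,T0}  "c"  orig:{S}
  [0..1]={A,X2}  "cb"  orig:{A}
  [1..2]=∅  "bc"
  [0..2]={S}  "cbc"

Original NTs in T[0,2] deriving "cbc": ["S"]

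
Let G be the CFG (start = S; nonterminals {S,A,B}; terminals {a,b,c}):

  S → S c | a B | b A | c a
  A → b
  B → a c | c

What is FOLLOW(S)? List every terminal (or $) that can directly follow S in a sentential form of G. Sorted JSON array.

FIRST iteration:
pass 1:
  A via A→b: +{b}
  B via B→a c: +{a}
  B via B→c: +{c}
  S via S→a B: +{a}
  S via S→b A: +{b}
  S via S→c a: +{c}
  FIRST[S]={a,b,c}  FIRST[A]={b}  FIRST[B]={a,c}
pass 2: — fixpoint
  FIRST[S]={a,b,c}  FIRST[A]={b}  FIRST[B]={a,c}

Compute FOLLOW by fixpoint:
initialize: $ ∈ FOLLOW(S)
[1]
  S→S c: FOLLOW(S) ⊇ FIRST(c) = {c}; new: +{c}
  S→a B: FOLLOW(B) ⊇ FOLLOW(S) ⊇ {$,c}; new: +{$,c}
  S→b A: FOLLOW(A) ⊇ FOLLOW(S) ⊇ {$,c}; new: +{$,c}
  FOLLOW[S]={$,c}  FOLLOW[A]={$,c}  FOLLOW[B]={$,c}
[2] done
  FOLLOW[S]={$,c}  FOLLOW[A]={$,c}  FOLLOW[B]={$,c}

FOLLOW(S) = ["$", "c"]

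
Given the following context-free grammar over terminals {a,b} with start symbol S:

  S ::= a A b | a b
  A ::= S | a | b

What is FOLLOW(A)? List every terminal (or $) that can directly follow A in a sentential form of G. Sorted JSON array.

FIRST sets, iterate to fixpoint:
round 1:
  A via A→a: +{a}
  A via A→b: +{b}
  S via S→a A b: +{a}
  FIRST(S)={a}  FIRST(A)={a,b}
round 2: (no change)
  FIRST(S)={a}  FIRST(A)={a,b}

Compute FOLLOW by fixpoint:
FOLLOW(S) := {$}
[1]
  S→a A b: FOLLOW(A) ⊇ FIRST(b) = {b}; new: +{b}
  FOLLOW[S]={$}  FOLLOW[A]={b}
[2]
  A→S: FOLLOW(S) ⊇ FOLLOW(A) ⊇ {b}; new: +{b}
  FOLLOW[S]={$,b}  FOLLOW[A]={b}
[3] done
  FOLLOW[S]={$,b}  FOLLOW[A]={b}

FOLLOW(A) = ["b"]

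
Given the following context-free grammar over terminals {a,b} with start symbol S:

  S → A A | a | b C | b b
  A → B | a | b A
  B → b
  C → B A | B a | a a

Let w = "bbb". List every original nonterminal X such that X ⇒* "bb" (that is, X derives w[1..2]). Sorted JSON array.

Convert to CNF:
  S -> A A | T0 C | T0 T0 | a
  A -> T0 A | a | b
  B -> b
  C -> B A | B T1 | T1 T1
  T0 -> b
  T1 -> a

CYK fill, restricted to cells inside w[1..2]:
  T[1,1] 'b' = {A,B,T0}  orig:{A,B}
  T[2,2] 'b' = {A,B,T0}  orig:{A,B}
  T[1,2] 'bb' = {A,C,S}

Original NTs in T[1,2] deriving "bb": ["A", "C", "S"]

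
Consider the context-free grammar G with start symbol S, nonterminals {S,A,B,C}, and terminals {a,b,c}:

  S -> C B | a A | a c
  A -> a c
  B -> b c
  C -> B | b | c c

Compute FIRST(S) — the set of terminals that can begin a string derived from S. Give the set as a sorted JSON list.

Compute FIRST by fixpoint:
[1]
  A via A→a c: +{a}
  B via B→b c: +{b}
  C via C→B: +{b}
  C via C→c c: +{c}
  S via S→C B: +{b,c}
  S via S→a A: +{a}
  FIRST(S)={a,b,c}  FIRST(A)={a}  FIRST(B)={b}  FIRST(C)={b,c}
[2] (stable)
  FIRST(S)={a,b,c}  FIRST(A)={a}  FIRST(B)={b}  FIRST(C)={b,c}

FIRST(S) = ["a", "b", "c"]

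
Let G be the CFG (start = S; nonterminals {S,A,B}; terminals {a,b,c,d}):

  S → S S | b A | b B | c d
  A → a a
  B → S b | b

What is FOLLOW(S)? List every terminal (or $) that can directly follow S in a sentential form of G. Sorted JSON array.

FIRST iteration:
[1]
  A via A→a a: +{a}
  B via B→b: +{b}
  S via S→b A: +{b}
  S via S→c d: +{c}
  FIRST(S)={b,c}  FIRST(A)={a}  FIRST(B)={b}
[2]
  B via B→S b: +{c}
  FIRST(S)={b,c}  FIRST(A)={a}  FIRST(B)={b,c}
[3] done
  FIRST(S)={b,c}  FIRST(A)={a}  FIRST(B)={b,c}

FOLLOW sets:
initialize: $ ∈ FOLLOW(S)
pass 1:
  B→S b: FOLLOW(S) ⊇ FIRST(b) = {b}; new: +{b}
  S→S S: FOLLOW(S) ⊇ FIRST(S) = {b,c}; new: +{c}
  S→b A: FOLLOW(A) ⊇ FOLLOW(S) ⊇ {$,b,c}; new: +{$,b,c}
  S→b B: FOLLOW(B) ⊇ FOLLOW(S) ⊇ {$,b,c}; new: +{$,b,c}
  FOLLOW[S]={$,b,c}  FOLLOW[A]={$,b,c}  FOLLOW[B]={$,b,c}
pass 2: done
  FOLLOW[S]={$,b,c}  FOLLOW[A]={$,b,c}  FOLLOW[B]={$,b,c}

FOLLOW(S) = ["$", "b", "c"]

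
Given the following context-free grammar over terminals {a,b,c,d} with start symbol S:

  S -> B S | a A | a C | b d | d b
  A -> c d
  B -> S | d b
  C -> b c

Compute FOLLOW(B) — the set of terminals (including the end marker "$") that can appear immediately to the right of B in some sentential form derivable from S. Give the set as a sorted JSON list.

FIRST sets, iterate to fixpoint:
[1]
  A via A→c d: +{c}
  B via B→d b: +{d}
  C via C→b c: +{b}
  S via S→B S: +{d}
  S via S→a A: +{a}
  S via S→b d: +{b}
  FIRST(S)={a,b,d}  FIRST(A)={c}  FIRST(B)={d}  FIRST(C)={b}
[2]
  B via B→S: +{a,b}
  FIRST(S)={a,b,d}  FIRST(A)={c}  FIRST(B)={a,b,d}  FIRST(C)={b}
[3] done
  FIRST(S)={a,b,d}  FIRST(A)={c}  FIRST(B)={a,b,d}  FIRST(C)={b}

Compute FOLLOW by fixpoint:
seed FOLLOW(S) with $
[1]
  S→B S: FOLLOW(B) ⊇ FIRST(S) = {a,b,d}; new: +{a,b,d}
  S→a A: FOLLOW(A) ⊇ FOLLOW(S) ⊇ {$}; new: +{$}
  S→a C: FOLLOW(C) ⊇ FOLLOW(S) ⊇ {$}; new: +{$}
  S: {$}  A: {$}  B: {a,b,d}  C: {$}
[2]
  B→S: FOLLOW(S) ⊇ FOLLOW(B) ⊇ {a,b,d}; new: +{a,b,d}
  S→a A: FOLLOW(A) ⊇ FOLLOW(S) ⊇ {$,a,b,d}; new: +{a,b,d}
  S→a C: FOLLOW(C) ⊇ FOLLOW(S) ⊇ {$,a,b,d}; new: +{a,b,d}
  S: {$,a,b,d}  A: {$,a,b,d}  B: {a,b,d}  C: {$,a,b,d}
[3] (stable)
  S: {$,a,b,d}  A: {$,a,b,d}  B: {a,b,d}  C: {$,a,b,d}

FOLLOW(B) = ["a", "b", "d"]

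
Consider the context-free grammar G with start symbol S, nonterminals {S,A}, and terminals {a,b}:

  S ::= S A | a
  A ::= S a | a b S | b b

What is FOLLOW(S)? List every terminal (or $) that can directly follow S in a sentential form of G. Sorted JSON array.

FIRST sets, iterate to fixpoint:
pass 1:
  A via A→a b S: +{a}
  A via A→b b: +{b}
  S via S→a: +{a}
  FIRST[S]={a}  FIRST[A]={a,b}
pass 2: (stable)
  FIRST[S]={a}  FIRST[A]={a,b}

FOLLOW iteration:
FOLLOW(S) := {$}
iter 1:
  A→S a: FOLLOW(S) ⊇ FIRST(a) = {a}; new: +{a}
  S→S A: FOLLOW(S) ⊇ FIRST(A) = {a,b}; new: +{b}
  S→S A: FOLLOW(A) ⊇ FOLLOW(S) ⊇ {$,a,b}; new: +{$,a,b}
  FOLLOW[S]={$,a,b}  FOLLOW[A]={$,a,b}
iter 2: done
  FOLLOW[S]={$,a,b}  FOLLOW[A]={$,a,b}

FOLLOW(S) = ["$", "a", "b"]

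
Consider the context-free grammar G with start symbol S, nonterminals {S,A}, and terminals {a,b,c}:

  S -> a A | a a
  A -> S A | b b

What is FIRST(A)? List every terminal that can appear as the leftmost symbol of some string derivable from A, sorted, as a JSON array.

FIRST sets, iterate to fixpoint:
pass 1:
  A via A→b b: +{b}
  S via S→a A: +{a}
  FIRST[S]={a}  FIRST[A]={b}
pass 2:
  A via A→S A: +{a}
  FIRST[S]={a}  FIRST[A]={a,b}
pass 3: done
  FIRST[S]={a}  FIRST[A]={a,b}

FIRST(A) = ["a", "b"]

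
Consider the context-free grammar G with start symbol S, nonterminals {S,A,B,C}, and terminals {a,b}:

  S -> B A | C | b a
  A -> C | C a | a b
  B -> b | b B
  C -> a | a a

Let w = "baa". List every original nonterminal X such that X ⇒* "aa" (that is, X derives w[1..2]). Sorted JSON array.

Convert to CNF:
  S -> B A | T0 T0 | T1 T0 | a
  A -> C T0 | T0 T0 | T0 T1 | a
  B -> T1 B | b
  C -> T0 T0 | a
  T0 -> a
  T1 -> b

CYK fill — only the sub-triangle for w[1..2]:
  cell(1,1) a: {A,C,S,T0}  orig:{A,C,S}
  cell(2,2) a: {A,C,S,T0}  orig:{A,C,S}
  cell(1,2) aa: {A,C,S}

Original NTs in T[1,2] deriving "aa": ["A", "C", "S"]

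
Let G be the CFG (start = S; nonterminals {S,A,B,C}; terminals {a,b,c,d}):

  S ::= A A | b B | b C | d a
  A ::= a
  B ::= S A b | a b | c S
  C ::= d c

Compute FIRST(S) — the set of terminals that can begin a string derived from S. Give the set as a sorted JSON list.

FIRST iteration:
iter 1:
  A via A→a: +{a}
  B via B→a b: +{a}
  B via B→c S: +{c}
  C via C→d c: +{d}
  S via S→A A: +{a}
  S via S→b B: +{b}
  S via S→d a: +{d}
  FIRST[S]={a,b,d}  FIRST[A]={a}  FIRST[B]={a,c}  FIRST[C]={d}
iter 2:
  B via B→S A b: +{b,d}
  FIRST[S]={a,b,d}  FIRST[A]={a}  FIRST[B]={a,b,c,d}  FIRST[C]={d}
iter 3: (no change)
  FIRST[S]={a,b,d}  FIRST[A]={a}  FIRST[B]={a,b,c,d}  FIRST[C]={d}

FIRST(S) = ["a", "b", "d"]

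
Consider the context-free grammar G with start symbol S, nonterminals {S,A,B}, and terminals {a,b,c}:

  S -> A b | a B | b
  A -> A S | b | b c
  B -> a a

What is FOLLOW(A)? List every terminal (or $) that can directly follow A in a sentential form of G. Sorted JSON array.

FIRST iteration:
round 1:
  A via A→b: +{b}
  B via B→a a: +{a}
  S via S→A b: +{b}
  S via S→a B: +{a}
  FIRST[S]={a,b}  FIRST[A]={b}  FIRST[B]={a}
round 2: (stable)
  FIRST[S]={a,b}  FIRST[A]={b}  FIRST[B]={a}

FOLLOW iteration:
seed FOLLOW(S) with $
[1]
  A→A S: FOLLOW(A) ⊇ FIRST(S) = {a,b}; new: +{a,b}
  A→A S: FOLLOW(S) ⊇ FOLLOW(A) ⊇ {a,b}; new: +{a,b}
  S→a B: FOLLOW(B) ⊇ FOLLOW(S) ⊇ {$,a,b}; new: +{$,a,b}
  FOLLOW[S]={$,a,b}  FOLLOW[A]={a,b}  FOLLOW[B]={$,a,b}
[2] done
  FOLLOW[S]={$,a,b}  FOLLOW[A]={a,b}  FOLLOW[B]={$,a,b}

FOLLOW(A) = ["a", "b"]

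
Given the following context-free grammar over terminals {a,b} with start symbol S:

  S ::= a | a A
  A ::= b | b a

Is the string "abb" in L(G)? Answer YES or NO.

Convert to CNF:
  S -> T1 A | a
  A -> T0 T1 | b
  T0 -> b
  T1 -> a

CYK table (by increasing span):
  cell(0,0) a: {S,T1}  orig:{S}
  cell(1,1) b: {A,T0}  orig:{A}
  cell(2,2) b: {A,T0}  orig:{A}
  cell(0,1) ab: {S}
  cell(1,2) bb: ∅
  cell(0,2) abb: ∅

S ∉ T[0,2] ⇒ NO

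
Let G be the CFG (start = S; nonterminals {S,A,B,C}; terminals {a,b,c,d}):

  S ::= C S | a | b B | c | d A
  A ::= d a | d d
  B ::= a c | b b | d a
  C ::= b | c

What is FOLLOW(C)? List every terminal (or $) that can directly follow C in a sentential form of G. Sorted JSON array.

FIRST sets, iterate to fixpoint:
iter 1:
  A via A→d a: +{d}
  B via B→a c: +{a}
  B via B→b b: +{b}
  B via B→d a: +{d}
  C via C→b: +{b}
  C via C→c: +{c}
  S via S→C S: +{b,c}
  S via S→a: +{a}
  S via S→d A: +{d}
  FIRST(S)={a,b,c,d}  FIRST(A)={d}  FIRST(B)={a,b,d}  FIRST(C)={b,c}
iter 2: — fixpoint
  FIRST(S)={a,b,c,d}  FIRST(A)={d}  FIRST(B)={a,b,d}  FIRST(C)={b,c}

FOLLOW iteration:
FOLLOW(S) := {$}
round 1:
  S→C S: FOLLOW(C) ⊇ FIRST(S) = {a,b,c,d}; new: +{a,b,c,d}
  S→b B: FOLLOW(B) ⊇ FOLLOW(S) ⊇ {$}; new: +{$}
  S→d A: FOLLOW(A) ⊇ FOLLOW(S) ⊇ {$}; new: +{$}
  FOLLOW[S]={$}  FOLLOW[A]={$}  FOLLOW[B]={$}  FOLLOW[C]={a,b,c,d}
round 2: done
  FOLLOW[S]={$}  FOLLOW[A]={$}  FOLLOW[B]={$}  FOLLOW[C]={a,b,c,d}

FOLLOW(C) = ["a", "b", "c", "d"]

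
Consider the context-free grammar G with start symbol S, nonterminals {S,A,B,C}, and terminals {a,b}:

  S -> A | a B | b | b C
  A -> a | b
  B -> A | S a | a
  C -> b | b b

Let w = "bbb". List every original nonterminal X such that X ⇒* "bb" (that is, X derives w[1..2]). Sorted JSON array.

CNF form of G:
  S -> T0 B | T1 C | a | b
  A -> a | b
  B -> S T0 | a | b
  C -> T1 T1 | b
  T0 -> a
  T1 -> b

CYK fill — only the sub-triangle for w[1..2]:
  cell(1,1) b: {A,B,C,S,T1}  orig:{A,B,C,S}
  cell(2,2) b: {A,B,C,S,T1}  orig:{A,B,C,S}
  cell(1,2) bb: {C,S}

Original NTs in T[1,2] deriving "bb": ["C", "S"]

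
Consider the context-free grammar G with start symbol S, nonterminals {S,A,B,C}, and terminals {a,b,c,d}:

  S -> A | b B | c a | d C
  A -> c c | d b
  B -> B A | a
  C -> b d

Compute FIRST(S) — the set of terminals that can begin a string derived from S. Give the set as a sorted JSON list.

FIRST iteration:
[1]
  A via A→c c: +{c}
  A via A→d b: +{d}
  B via B→a: +{a}
  C via C→b d: +{b}
  S via S→A: +{c,d}
  S via S→b B: +{b}
  S: {b,c,d}  A: {c,d}  B: {a}  C: {b}
[2] done
  S: {b,c,d}  A: {c,d}  B: {a}  C: {b}

FIRST(S) = ["b", "c", "d"]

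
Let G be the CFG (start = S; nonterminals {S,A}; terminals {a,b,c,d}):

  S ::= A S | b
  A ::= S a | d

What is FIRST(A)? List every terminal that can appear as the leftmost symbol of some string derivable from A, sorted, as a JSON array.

FIRST sets, iterate to fixpoint:
pass 1:
  A via A→d: +{d}
  S via S→A S: +{d}
  S via S→b: +{b}
  FIRST[S]={b,d}  FIRST[A]={d}
pass 2:
  A via A→S a: +{b}
  FIRST[S]={b,d}  FIRST[A]={b,d}
pass 3: (stable)
  FIRST[S]={b,d}  FIRST[A]={b,d}

FIRST(A) = ["b", "d"]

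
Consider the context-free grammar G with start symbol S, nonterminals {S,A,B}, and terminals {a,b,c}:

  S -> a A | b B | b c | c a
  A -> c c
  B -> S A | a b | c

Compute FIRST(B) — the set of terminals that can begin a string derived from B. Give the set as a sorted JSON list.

FIRST iteration:
[1]
  A via A→c c: +{c}
  B via B→a b: +{a}
  B via B→c: +{c}
  S via S→a A: +{a}
  S via S→b B: +{b}
  S via S→c a: +{c}
  FIRST[S]={a,b,c}  FIRST[A]={c}  FIRST[B]={a,c}
[2]
  B via B→S A: +{b}
  FIRST[S]={a,b,c}  FIRST[A]={c}  FIRST[B]={a,b,c}
[3] done
  FIRST[S]={a,b,c}  FIRST[A]={c}  FIRST[B]={a,b,c}

FIRST(B) = ["a", "b", "c"]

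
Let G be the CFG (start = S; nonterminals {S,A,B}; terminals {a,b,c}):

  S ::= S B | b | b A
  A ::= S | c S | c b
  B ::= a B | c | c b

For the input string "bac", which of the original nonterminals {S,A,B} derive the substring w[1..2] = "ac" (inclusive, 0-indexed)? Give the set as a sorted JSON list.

Convert to CNF:
  S -> S B | T0 A | b
  A -> S B | T0 A | T1 S | T1 T0 | b
  B -> T1 T0 | T2 B | c
  T0 -> b
  T1 -> c
  T2 -> a

Fill CYK table bottom-up (cells [i..j] with 1 ≤ i ≤ j ≤ 2 only):
  [1..1]={T2}  "a"  orig:{}
  [2..2]={B,T1}  "c"  orig:{B}
  [1..2]={B}  "ac"

Original NTs in T[1,2] deriving "ac": ["B"]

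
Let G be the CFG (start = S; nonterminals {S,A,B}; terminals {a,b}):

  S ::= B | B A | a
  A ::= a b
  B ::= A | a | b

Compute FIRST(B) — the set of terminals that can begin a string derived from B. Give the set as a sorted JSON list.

FIRST sets, iterate to fixpoint:
iter 1:
  A via A→a b: +{a}
  B via B→A: +{a}
  B via B→b: +{b}
  S via S→B: +{a,b}
  FIRST[S]={a,b}  FIRST[A]={a}  FIRST[B]={a,b}
iter 2: — fixpoint
  FIRST[S]={a,b}  FIRST[A]={a}  FIRST[B]={a,b}

FIRST(B) = ["a", "b"]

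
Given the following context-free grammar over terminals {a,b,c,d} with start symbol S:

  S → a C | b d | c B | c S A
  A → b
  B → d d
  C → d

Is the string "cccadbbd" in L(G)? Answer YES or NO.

CNF form of G:
  S -> T1 C | T2 T0 | T3 B | T3 X4
  A -> b
  B -> T0 T0
  C -> d
  T0 -> d
  T1 -> a
  T2 -> b
  T3 -> c
  X4 -> S A

CYK fill:
  [0..0]={T3}  "c"  orig:{}
  [1..1]={T3}  "c"  orig:{}
  [2..2]={T3}  "c"  orig:{}
  [3..3]={T1}  "a"  orig:{}
  [4..4]={C,T0}  "d"  orig:{C}
  [5..5]={A,T2}  "b"  orig:{A}
  [6..6]={A,T2}  "b"  orig:{A}
  [7..7]={C,T0}  "d"  orig:{C}
  [0..1]=∅  "cc"
  [1..2]=∅  "cc"
  [2..3]=∅  "ca"
  [3..4]={S}  "ad"
  [4..5]=∅  "db"
  [5..6]=∅  "bb"
  [6..7]={S}  "bd"
  [0..2]=∅  "ccc"
  [1..3]=∅  "cca"
  [2..4]=∅  "cad"
  [3..5]={X4}  "adb"  orig:{}
  [4..6]=∅  "dbb"
  [5..7]=∅  "bbd"
  [0..3]=∅  "ccca"
  [1..4]=∅  "ccad"
  [2..5]={S}  "cadb"
  [3..6]=∅  "adbb"
  [4..7]=∅  "dbbd"
  [0..4]=∅  "cccad"
  [1..5]=∅  "ccadb"
  [2..6]={X4}  "cadbb"  orig:{}
  [3..7]=∅  "adbbd"
  [0..5]=∅  "cccadb"
  [1..6]={S}  "ccadbb"
  [2..7]=∅  "cadbbd"
  [0..6]=∅  "cccadbb"
  [1..7]=∅  "ccadbbd"
  [0..7]=∅  "cccadbbd"

S ∉ T[0,7] ⇒ NO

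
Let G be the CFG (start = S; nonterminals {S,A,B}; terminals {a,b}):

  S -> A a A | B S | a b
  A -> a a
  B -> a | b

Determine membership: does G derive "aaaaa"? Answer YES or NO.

Convert to CNF:
  S -> A X2 | B S | T0 T1
  A -> T0 T0
  B -> a | b
  T0 -> a
  T1 -> b
  X2 -> T0 A

CYK fill:
  [0..0]={B,T0}  "a"  orig:{B}
  [1..1]={B,T0}  "a"  orig:{B}
  [2..2]={B,T0}  "a"  orig:{B}
  [3..3]={B,T0}  "a"  orig:{B}
  [4..4]={B,T0}  "a"  orig:{B}
  [0..1]={A}  "aa"
  [1..2]={A}  "aa"
  [2..3]={A}  "aa"
  [3..4]={A}  "aa"
  [0..2]={X2}  "aaa"  orig:{}
  [1..3]={X2}  "aaa"  orig:{}
  [2..4]={X2}  "aaa"  orig:{}
  [0..3]=∅  "aaaa"
  [1..4]=∅  "aaaa"
  [0..4]={S}  "aaaaa"

S ∈ T[0,4] ⇒ YES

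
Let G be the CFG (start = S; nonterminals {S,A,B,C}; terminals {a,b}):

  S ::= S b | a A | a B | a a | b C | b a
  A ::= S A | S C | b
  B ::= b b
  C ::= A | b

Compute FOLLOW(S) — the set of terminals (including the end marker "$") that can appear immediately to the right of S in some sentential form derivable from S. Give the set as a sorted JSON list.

Compute FIRST by fixpoint:
round 1:
  A via A→b: +{b}
  B via B→b b: +{b}
  C via C→A: +{b}
  S via S→a A: +{a}
  S via S→b C: +{b}
  FIRST[S]={a,b}  FIRST[A]={b}  FIRST[B]={b}  FIRST[C]={b}
round 2:
  A via A→S A: +{a}
  C via C→A: +{a}
  FIRST[S]={a,b}  FIRST[A]={a,b}  FIRST[B]={b}  FIRST[C]={a,b}
round 3: done
  FIRST[S]={a,b}  FIRST[A]={a,b}  FIRST[B]={b}  FIRST[C]={a,b}

FOLLOW iteration:
FOLLOW(S) := {$}
pass 1:
  A→S A: FOLLOW(S) ⊇ FIRST(A) = {a,b}; new: +{a,b}
  S→a A: FOLLOW(A) ⊇ FOLLOW(S) ⊇ {$,a,b}; new: +{$,a,b}
  S→a B: FOLLOW(B) ⊇ FOLLOW(S) ⊇ {$,a,b}; new: +{$,a,b}
  S→b C: FOLLOW(C) ⊇ FOLLOW(S) ⊇ {$,a,b}; new: +{$,a,b}
  S: {$,a,b}  A: {$,a,b}  B: {$,a,b}  C: {$,a,b}
pass 2: — fixpoint
  S: {$,a,b}  A: {$,a,b}  B: {$,a,b}  C: {$,a,b}

FOLLOW(S) = ["$", "a", "b"]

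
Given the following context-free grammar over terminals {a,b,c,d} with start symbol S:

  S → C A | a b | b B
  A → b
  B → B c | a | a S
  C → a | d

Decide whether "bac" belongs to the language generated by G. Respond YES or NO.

Convert to CNF:
  S -> C A | T1 T2 | T2 B
  A -> b
  B -> B T0 | T1 S | a
  C -> a | d
  T0 -> c
  T1 -> a
  T2 -> b

CYK fill:
  [0..0]={A,T2}  "b"  orig:{A}
  [1..1]={B,C,T1}  "a"  orig:{B,C}
  [2..2]={T0}  "c"  orig:{}
  [0..1]={S}  "ba"
  [1..2]={B}  "ac"
  [0..2]={S}  "bac"

S ∈ T[0,2] ⇒ YES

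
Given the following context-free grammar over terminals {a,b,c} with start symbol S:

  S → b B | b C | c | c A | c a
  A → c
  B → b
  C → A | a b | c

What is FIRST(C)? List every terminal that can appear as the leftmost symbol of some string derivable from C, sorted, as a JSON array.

FIRST iteration:
[1]
  A via A→c: +{c}
  B via B→b: +{b}
  C via C→A: +{c}
  C via C→a b: +{a}
  S via S→b B: +{b}
  S via S→c: +{c}
  S: {b,c}  A: {c}  B: {b}  C: {a,c}
[2] — fixpoint
  S: {b,c}  A: {c}  B: {b}  C: {a,c}

FIRST(C) = ["a", "c"]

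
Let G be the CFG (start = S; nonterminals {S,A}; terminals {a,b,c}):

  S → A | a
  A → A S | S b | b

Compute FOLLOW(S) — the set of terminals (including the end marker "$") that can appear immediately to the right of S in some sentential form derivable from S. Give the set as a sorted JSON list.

FIRST iteration:
round 1:
  A via A→b: +{b}
  S via S→A: +{b}
  S via S→a: +{a}
  FIRST[S]={a,b}  FIRST[A]={b}
round 2:
  A via A→S b: +{a}
  FIRST[S]={a,b}  FIRST[A]={a,b}
round 3: (no change)
  FIRST[S]={a,b}  FIRST[A]={a,b}

Compute FOLLOW by fixpoint:
FOLLOW(S) := {$}
[1]
  A→A S: FOLLOW(A) ⊇ FIRST(S) = {a,b}; new: +{a,b}
  A→A S: FOLLOW(S) ⊇ FOLLOW(A) ⊇ {a,b}; new: +{a,b}
  S→A: FOLLOW(A) ⊇ FOLLOW(S) ⊇ {$,a,b}; new: +{$}
  S: {$,a,b}  A: {$,a,b}
[2] (no change)
  S: {$,a,b}  A: {$,a,b}

FOLLOW(S) = ["$", "a", "b"]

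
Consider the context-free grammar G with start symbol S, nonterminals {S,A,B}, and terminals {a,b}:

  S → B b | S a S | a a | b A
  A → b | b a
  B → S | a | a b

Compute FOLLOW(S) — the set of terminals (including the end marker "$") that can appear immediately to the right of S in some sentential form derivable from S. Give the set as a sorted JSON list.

Compute FIRST by fixpoint:
[1]
  A via A→b: +{b}
  B via B→a: +{a}
  S via S→B b: +{a}
  S via S→b A: +{b}
  FIRST[S]={a,b}  FIRST[A]={b}  FIRST[B]={a}
[2]
  B via B→S: +{b}
  FIRST[S]={a,b}  FIRST[A]={b}  FIRST[B]={a,b}
[3] done
  FIRST[S]={a,b}  FIRST[A]={b}  FIRST[B]={a,b}

FOLLOW iteration:
FOLLOW(S) := {$}
[1]
  S→B b: FOLLOW(B) ⊇ FIRST(b) = {b}; new: +{b}
  S→S a S: FOLLOW(S) ⊇ FIRST(a) = {a}; new: +{a}
  S→b A: FOLLOW(A) ⊇ FOLLOW(S) ⊇ {$,a}; new: +{$,a}
  S: {$,a}  A: {$,a}  B: {b}
[2]
  B→S: FOLLOW(S) ⊇ FOLLOW(B) ⊇ {b}; new: +{b}
  S→b A: FOLLOW(A) ⊇ FOLLOW(S) ⊇ {$,a,b}; new: +{b}
  S: {$,a,b}  A: {$,a,b}  B: {b}
[3] (no change)
  S: {$,a,b}  A: {$,a,b}  B: {b}

FOLLOW(S) = ["$", "a", "b"]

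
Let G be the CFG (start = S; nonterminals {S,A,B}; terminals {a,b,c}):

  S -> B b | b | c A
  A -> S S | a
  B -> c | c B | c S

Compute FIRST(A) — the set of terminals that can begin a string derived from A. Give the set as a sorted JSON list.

FIRST iteration:
[1]
  A via A→a: +{a}
  B via B→c: +{c}
  S via S→B b: +{c}
  S via S→b: +{b}
  S: {b,c}  A: {a}  B: {c}
[2]
  A via A→S S: +{b,c}
  S: {b,c}  A: {a,b,c}  B: {c}
[3] (stable)
  S: {b,c}  A: {a,b,c}  B: {c}

FIRST(A) = ["a", "b", "c"]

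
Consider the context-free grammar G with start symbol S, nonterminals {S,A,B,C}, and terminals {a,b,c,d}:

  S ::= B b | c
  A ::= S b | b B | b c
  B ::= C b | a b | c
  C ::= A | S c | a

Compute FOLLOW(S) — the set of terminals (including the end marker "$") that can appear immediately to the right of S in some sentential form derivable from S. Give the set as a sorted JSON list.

FIRST sets, iterate to fixpoint:
iter 1:
  A via A→b B: +{b}
  B via B→a b: +{a}
  B via B→c: +{c}
  C via C→A: +{b}
  C via C→a: +{a}
  S via S→B b: +{a,c}
  S: {a,c}  A: {b}  B: {a,c}  C: {a,b}
iter 2:
  A via A→S b: +{a,c}
  B via B→C b: +{b}
  C via C→A: +{c}
  S via S→B b: +{b}
  S: {a,b,c}  A: {a,b,c}  B: {a,b,c}  C: {a,b,c}
iter 3: done
  S: {a,b,c}  A: {a,b,c}  B: {a,b,c}  C: {a,b,c}

FOLLOW sets:
initialize: $ ∈ FOLLOW(S)
pass 1:
  A→S b: FOLLOW(S) ⊇ FIRST(b) = {b}; new: +{b}
  B→C b: FOLLOW(C) ⊇ FIRST(b) = {b}; new: +{b}
  C→A: FOLLOW(A) ⊇ FOLLOW(C) ⊇ {b}; new: +{b}
  C→S c: FOLLOW(S) ⊇ FIRST(c) = {c}; new: +{c}
  S→B b: FOLLOW(B) ⊇ FIRST(b) = {b}; new: +{b}
  FOLLOW[S]={$,b,c}  FOLLOW[A]={b}  FOLLOW[B]={b}  FOLLOW[C]={b}
pass 2: (stable)
  FOLLOW[S]={$,b,c}  FOLLOW[A]={b}  FOLLOW[B]={b}  FOLLOW[C]={b}

FOLLOW(S) = ["$", "b", "c"]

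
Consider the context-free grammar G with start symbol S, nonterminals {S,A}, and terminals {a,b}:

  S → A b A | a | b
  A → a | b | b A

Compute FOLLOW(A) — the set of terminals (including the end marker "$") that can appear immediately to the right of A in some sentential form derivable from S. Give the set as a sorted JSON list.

FIRST iteration:
round 1:
  A via A→a: +{a}
  A via A→b: +{b}
  S via S→A b A: +{a,b}
  FIRST(S)={a,b}  FIRST(A)={a,b}
round 2: — fixpoint
  FIRST(S)={a,b}  FIRST(A)={a,b}

FOLLOW iteration:
FOLLOW(S) := {$}
iter 1:
  S→A b A: FOLLOW(A) ⊇ FIRST(b) = {b}; new: +{b}
  S→A b A: FOLLOW(A) ⊇ FOLLOW(S) ⊇ {$}; new: +{$}
  FOLLOW[S]={$}  FOLLOW[A]={$,b}
iter 2: done
  FOLLOW[S]={$}  FOLLOW[A]={$,b}

FOLLOW(A) = ["$", "b"]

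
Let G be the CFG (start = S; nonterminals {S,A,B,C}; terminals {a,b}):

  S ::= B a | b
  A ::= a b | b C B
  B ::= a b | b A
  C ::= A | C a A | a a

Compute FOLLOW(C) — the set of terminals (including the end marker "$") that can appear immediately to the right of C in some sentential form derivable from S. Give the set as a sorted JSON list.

FIRST iteration:
round 1:
  A via A→a b: +{a}
  A via A→b C B: +{b}
  B via B→a b: +{a}
  B via B→b A: +{b}
  C via C→A: +{a,b}
  S via S→B a: +{a,b}
  S: {a,b}  A: {a,b}  B: {a,b}  C: {a,b}
round 2: (stable)
  S: {a,b}  A: {a,b}  B: {a,b}  C: {a,b}

FOLLOW iteration:
initialize: $ ∈ FOLLOW(S)
round 1:
  A→b C B: FOLLOW(C) ⊇ FIRST(B) = {a,b}; new: +{a,b}
  C→A: FOLLOW(A) ⊇ FOLLOW(C) ⊇ {a,b}; new: +{a,b}
  S→B a: FOLLOW(B) ⊇ FIRST(a) = {a}; new: +{a}
  FOLLOW[S]={$}  FOLLOW[A]={a,b}  FOLLOW[B]={a}  FOLLOW[C]={a,b}
round 2:
  A→b C B: FOLLOW(B) ⊇ FOLLOW(A) ⊇ {a,b}; new: +{b}
  FOLLOW[S]={$}  FOLLOW[A]={a,b}  FOLLOW[B]={a,b}  FOLLOW[C]={a,b}
round 3: done
  FOLLOW[S]={$}  FOLLOW[A]={a,b}  FOLLOW[B]={a,b}  FOLLOW[C]={a,b}

FOLLOW(C) = ["a", "b"]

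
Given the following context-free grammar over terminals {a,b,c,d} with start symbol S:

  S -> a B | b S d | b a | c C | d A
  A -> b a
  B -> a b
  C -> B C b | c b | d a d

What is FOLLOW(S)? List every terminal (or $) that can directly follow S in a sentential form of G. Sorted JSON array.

Compute FIRST by fixpoint:
[1]
  A via A→b a: +{b}
  B via B→a b: +{a}
  C via C→B C b: +{a}
  C via C→c b: +{c}
  C via C→d a d: +{d}
  S via S→a B: +{a}
  S via S→b S d: +{b}
  S via S→c C: +{c}
  S via S→d A: +{d}
  FIRST[S]={a,b,c,d}  FIRST[A]={b}  FIRST[B]={a}  FIRST[C]={a,c,d}
[2] (no change)
  FIRST[S]={a,b,c,d}  FIRST[A]={b}  FIRST[B]={a}  FIRST[C]={a,c,d}

FOLLOW sets:
initialize: $ ∈ FOLLOW(S)
pass 1:
  C→B C b: FOLLOW(B) ⊇ FIRST(C) = {a,c,d}; new: +{a,c,d}
  C→B C b: FOLLOW(C) ⊇ FIRST(b) = {b}; new: +{b}
  S→a B: FOLLOW(B) ⊇ FOLLOW(S) ⊇ {$}; new: +{$}
  S→b S d: FOLLOW(S) ⊇ FIRST(d) = {d}; new: +{d}
  S→c C: FOLLOW(C) ⊇ FOLLOW(S) ⊇ {$,d}; new: +{$,d}
  S→d A: FOLLOW(A) ⊇ FOLLOW(S) ⊇ {$,d}; new: +{$,d}
  FOLLOW[S]={$,d}  FOLLOW[A]={$,d}  FOLLOW[B]={$,a,c,d}  FOLLOW[C]={$,b,d}
pass 2: (stable)
  FOLLOW[S]={$,d}  FOLLOW[A]={$,d}  FOLLOW[B]={$,a,c,d}  FOLLOW[C]={$,b,d}

FOLLOW(S) = ["$", "d"]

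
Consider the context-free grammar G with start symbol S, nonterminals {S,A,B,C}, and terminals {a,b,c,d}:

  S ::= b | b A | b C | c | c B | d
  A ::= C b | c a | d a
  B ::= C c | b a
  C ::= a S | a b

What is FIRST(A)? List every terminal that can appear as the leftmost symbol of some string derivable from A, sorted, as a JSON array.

Compute FIRST by fixpoint:
[1]
  A via A→c a: +{c}
  A via A→d a: +{d}
  B via B→b a: +{b}
  C via C→a S: +{a}
  S via S→b: +{b}
  S via S→c: +{c}
  S via S→d: +{d}
  FIRST(S)={b,c,d}  FIRST(A)={c,d}  FIRST(B)={b}  FIRST(C)={a}
[2]
  A via A→C b: +{a}
  B via B→C c: +{a}
  FIRST(S)={b,c,d}  FIRST(A)={a,c,d}  FIRST(B)={a,b}  FIRST(C)={a}
[3] done
  FIRST(S)={b,c,d}  FIRST(A)={a,c,d}  FIRST(B)={a,b}  FIRST(C)={a}

FIRST(A) = ["a", "c", "d"]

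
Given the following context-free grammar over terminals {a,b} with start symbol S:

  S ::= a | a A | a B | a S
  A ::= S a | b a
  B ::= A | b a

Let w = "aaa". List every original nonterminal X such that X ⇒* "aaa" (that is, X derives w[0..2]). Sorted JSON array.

Convert to CNF:
  S -> T0 A | T0 B | T0 S | a
  A -> S T0 | T1 T0
  B -> S T0 | T1 T0
  T0 -> a
  T1 -> b

Fill CYK table bottom-up — only the sub-triangle for w[0..2]:
  [0..0]={S,T0}  "a"  orig:{S}
  [1..1]={S,T0}  "a"  orig:{S}
  [2..2]={S,T0}  "a"  orig:{S}
  [0..1]={A,B,S}  "aa"
  [1..2]={A,B,S}  "aa"
  [0..2]={A,B,S}  "aaa"

Original NTs in T[0,2] deriving "aaa": ["A", "B", "S"]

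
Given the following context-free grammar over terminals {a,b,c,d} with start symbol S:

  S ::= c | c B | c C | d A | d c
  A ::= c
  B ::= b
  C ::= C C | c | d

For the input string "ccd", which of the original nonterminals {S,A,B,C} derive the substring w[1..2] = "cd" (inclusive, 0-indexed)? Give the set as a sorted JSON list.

Convert to CNF:
  S -> T0 B | T0 C | T1 A | T1 T0 | c
  A -> c
  B -> b
  C -> C C | c | d
  T0 -> c
  T1 -> d

Fill CYK table bottom-up (cells [i..j] with 1 ≤ i ≤ j ≤ 2 only):
  cell(1,1) c: {A,C,S,T0}  orig:{A,C,S}
  cell(2,2) d: {C,T1}  orig:{C}
  cell(1,2) cd: {C,S}

Original NTs in T[1,2] deriving "cd": ["C", "S"]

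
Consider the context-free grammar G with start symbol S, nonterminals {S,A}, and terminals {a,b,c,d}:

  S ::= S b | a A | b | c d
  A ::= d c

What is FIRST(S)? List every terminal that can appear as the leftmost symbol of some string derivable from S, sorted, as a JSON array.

FIRST iteration:
pass 1:
  A via A→d c: +{d}
  S via S→a A: +{a}
  S via S→b: +{b}
  S via S→c d: +{c}
  FIRST(S)={a,b,c}  FIRST(A)={d}
pass 2: (stable)
  FIRST(S)={a,b,c}  FIRST(A)={d}

FIRST(S) = ["a", "b", "c"]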